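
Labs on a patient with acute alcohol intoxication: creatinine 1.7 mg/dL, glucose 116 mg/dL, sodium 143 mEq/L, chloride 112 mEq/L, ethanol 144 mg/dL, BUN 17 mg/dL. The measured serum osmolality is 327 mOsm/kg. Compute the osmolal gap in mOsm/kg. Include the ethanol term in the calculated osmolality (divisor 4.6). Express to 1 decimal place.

-2.8 mOsm/kg

Calculated osmolality = 2·Na + glucose/18 + BUN/2.8 + ethanol/4.6
= 2·143 + 116/18 + 17/2.8 + 144/4.6
= 286 + 6.44 + 6.07 + 31.30
= 329.81 mOsm/kg ≈ 329.8 mOsm/kg
Osmolar gap = measured − calculated = 327 − 329.8 = -2.8 mOsm/kg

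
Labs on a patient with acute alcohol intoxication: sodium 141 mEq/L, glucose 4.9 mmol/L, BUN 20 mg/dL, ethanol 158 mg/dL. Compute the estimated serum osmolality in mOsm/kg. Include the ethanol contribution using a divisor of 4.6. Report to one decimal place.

Calculated osmolality = 2·Na + glucose + BUN/2.8 + ethanol/4.6
= 2·141 + 4.9 + 20/2.8 + 158/4.6
= 282 + 4.90 + 7.14 + 34.35
= 328.39 mOsm/kg

328.4 mOsm/kg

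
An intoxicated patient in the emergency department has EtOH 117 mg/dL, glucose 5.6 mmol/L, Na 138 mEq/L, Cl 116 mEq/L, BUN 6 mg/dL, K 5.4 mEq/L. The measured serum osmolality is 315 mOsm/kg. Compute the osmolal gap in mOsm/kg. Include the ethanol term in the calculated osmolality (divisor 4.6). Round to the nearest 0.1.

Calculated osmolality = 2·Na + glucose + BUN/2.8 + ethanol/4.6
= 2·138 + 5.6 + 6/2.8 + 117/4.6
= 276 + 5.60 + 2.14 + 25.43
= 309.17 mOsm/kg ≈ 309.2 mOsm/kg
Osmolar gap = measured − calculated = 315 − 309.2 = 5.8 mOsm/kg

5.8 mOsm/kg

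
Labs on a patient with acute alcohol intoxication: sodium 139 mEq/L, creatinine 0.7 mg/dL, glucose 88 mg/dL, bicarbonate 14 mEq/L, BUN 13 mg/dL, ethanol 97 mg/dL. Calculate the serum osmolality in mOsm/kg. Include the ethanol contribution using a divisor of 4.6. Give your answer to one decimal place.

308.6 mOsm/kg

Calculated osmolality = 2·Na + glucose/18 + BUN/2.8 + ethanol/4.6
= 2·139 + 88/18 + 13/2.8 + 97/4.6
= 278 + 4.89 + 4.64 + 21.09
= 308.62 mOsm/kg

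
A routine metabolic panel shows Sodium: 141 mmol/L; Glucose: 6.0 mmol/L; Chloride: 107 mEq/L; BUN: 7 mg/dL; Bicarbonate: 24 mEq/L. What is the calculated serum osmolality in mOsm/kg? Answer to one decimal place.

290.5 mOsm/kg

Calculated osmolality = 2·Na + glucose + BUN/2.8
= 2·141 + 6 + 7/2.8
= 282 + 6 + 2.50
= 290.5 mOsm/kg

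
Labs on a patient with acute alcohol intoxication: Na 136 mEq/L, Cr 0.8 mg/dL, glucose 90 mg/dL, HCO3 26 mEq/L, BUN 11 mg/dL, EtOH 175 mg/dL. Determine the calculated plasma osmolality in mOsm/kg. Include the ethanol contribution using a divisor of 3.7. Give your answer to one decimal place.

Calculated osmolality = 2·Na + glucose/18 + BUN/2.8 + ethanol/3.7
= 2·136 + 90/18 + 11/2.8 + 175/3.7
= 272 + 5 + 3.93 + 47.30
= 328.23 mOsm/kg

328.2 mOsm/kg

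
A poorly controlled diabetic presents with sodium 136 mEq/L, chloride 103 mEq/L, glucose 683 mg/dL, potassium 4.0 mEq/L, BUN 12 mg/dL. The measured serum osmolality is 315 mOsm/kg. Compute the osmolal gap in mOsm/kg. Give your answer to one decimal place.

0.8 mOsm/kg

Calculated osmolality = 2·Na + glucose/18 + BUN/2.8
= 2·136 + 683/18 + 12/2.8
= 272 + 37.94 + 4.29
= 314.23 mOsm/kg ≈ 314.2 mOsm/kg
Osmolar gap = measured − calculated = 315 − 314.2 = 0.8 mOsm/kg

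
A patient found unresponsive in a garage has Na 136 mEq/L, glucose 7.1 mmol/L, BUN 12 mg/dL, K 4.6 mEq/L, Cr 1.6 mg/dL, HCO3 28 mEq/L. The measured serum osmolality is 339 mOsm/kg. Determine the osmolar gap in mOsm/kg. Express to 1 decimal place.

Calculated osmolality = 2·Na + glucose + BUN/2.8
= 2·136 + 7.1 + 12/2.8
= 272 + 7.10 + 4.29
= 283.39 mOsm/kg ≈ 283.4 mOsm/kg
Osmolar gap = measured − calculated = 339 − 283.4 = 55.6 mOsm/kg

55.6 mOsm/kg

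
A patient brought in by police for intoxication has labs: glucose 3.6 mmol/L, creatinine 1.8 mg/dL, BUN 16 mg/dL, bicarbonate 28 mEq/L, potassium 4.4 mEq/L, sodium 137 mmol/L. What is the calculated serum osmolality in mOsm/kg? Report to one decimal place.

283.3 mOsm/kg

Calculated osmolality = 2·Na + glucose + BUN/2.8
= 2·137 + 3.6 + 16/2.8
= 274 + 3.60 + 5.71
= 283.31 mOsm/kg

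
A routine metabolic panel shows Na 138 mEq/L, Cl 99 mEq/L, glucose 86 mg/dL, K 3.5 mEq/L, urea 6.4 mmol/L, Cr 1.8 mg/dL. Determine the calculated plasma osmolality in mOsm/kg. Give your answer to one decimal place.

287.2 mOsm/kg

Calculated osmolality = 2·Na + glucose/18 + urea
= 2·138 + 86/18 + 6.4
= 276 + 4.78 + 6.40
= 287.18 mOsm/kg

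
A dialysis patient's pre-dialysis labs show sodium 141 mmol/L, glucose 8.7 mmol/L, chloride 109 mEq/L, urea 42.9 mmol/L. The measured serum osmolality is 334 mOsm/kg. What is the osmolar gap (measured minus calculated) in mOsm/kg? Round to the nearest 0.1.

Calculated osmolality = 2·Na + glucose + urea
= 2·141 + 8.7 + 42.9
= 282 + 8.70 + 42.90
= 333.6 mOsm/kg ≈ 333.6 mOsm/kg
Osmolar gap = measured − calculated = 334 − 333.6 = 0.4 mOsm/kg

0.4 mOsm/kg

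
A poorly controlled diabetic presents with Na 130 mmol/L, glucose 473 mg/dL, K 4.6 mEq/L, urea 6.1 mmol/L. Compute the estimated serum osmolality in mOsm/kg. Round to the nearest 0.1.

Calculated osmolality = 2·Na + glucose/18 + urea
= 2·130 + 473/18 + 6.1
= 260 + 26.28 + 6.10
= 292.38 mOsm/kg

292.4 mOsm/kg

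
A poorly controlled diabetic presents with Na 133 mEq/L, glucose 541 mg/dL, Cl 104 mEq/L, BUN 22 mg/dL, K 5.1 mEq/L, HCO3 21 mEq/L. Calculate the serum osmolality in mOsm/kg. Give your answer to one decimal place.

Calculated osmolality = 2·Na + glucose/18 + BUN/2.8
= 2·133 + 541/18 + 22/2.8
= 266 + 30.06 + 7.86
= 303.92 mOsm/kg

303.9 mOsm/kg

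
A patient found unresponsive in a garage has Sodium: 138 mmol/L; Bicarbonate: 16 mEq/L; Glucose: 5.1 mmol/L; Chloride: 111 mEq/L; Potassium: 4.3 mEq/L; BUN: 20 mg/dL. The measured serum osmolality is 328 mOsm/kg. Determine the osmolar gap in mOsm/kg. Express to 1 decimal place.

39.8 mOsm/kg

Calculated osmolality = 2·Na + glucose + BUN/2.8
= 2·138 + 5.1 + 20/2.8
= 276 + 5.10 + 7.14
= 288.24 mOsm/kg ≈ 288.2 mOsm/kg
Osmolar gap = measured − calculated = 328 − 288.2 = 39.8 mOsm/kg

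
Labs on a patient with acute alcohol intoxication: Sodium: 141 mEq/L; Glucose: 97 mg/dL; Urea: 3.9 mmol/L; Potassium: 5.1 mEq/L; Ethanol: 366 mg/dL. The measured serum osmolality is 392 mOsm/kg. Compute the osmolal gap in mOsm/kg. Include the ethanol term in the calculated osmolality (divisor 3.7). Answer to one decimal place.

1.8 mOsm/kg

Calculated osmolality = 2·Na + glucose/18 + urea + ethanol/3.7
= 2·141 + 97/18 + 3.9 + 366/3.7
= 282 + 5.39 + 3.90 + 98.92
= 390.21 mOsm/kg ≈ 390.2 mOsm/kg
Osmolar gap = measured − calculated = 392 − 390.2 = 1.8 mOsm/kg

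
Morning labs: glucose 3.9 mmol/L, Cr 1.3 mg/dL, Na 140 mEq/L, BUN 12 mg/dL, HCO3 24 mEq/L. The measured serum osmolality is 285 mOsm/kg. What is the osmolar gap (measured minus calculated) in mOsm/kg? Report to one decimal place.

-3.2 mOsm/kg

Calculated osmolality = 2·Na + glucose + BUN/2.8
= 2·140 + 3.9 + 12/2.8
= 280 + 3.90 + 4.29
= 288.19 mOsm/kg ≈ 288.2 mOsm/kg
Osmolar gap = measured − calculated = 285 − 288.2 = -3.2 mOsm/kg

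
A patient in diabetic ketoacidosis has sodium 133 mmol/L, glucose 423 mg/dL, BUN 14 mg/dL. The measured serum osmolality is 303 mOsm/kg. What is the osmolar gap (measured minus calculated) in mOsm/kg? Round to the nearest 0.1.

8.5 mOsm/kg

Calculated osmolality = 2·Na + glucose/18 + BUN/2.8
= 2·133 + 423/18 + 14/2.8
= 266 + 23.50 + 5
= 294.5 mOsm/kg ≈ 294.5 mOsm/kg
Osmolar gap = measured − calculated = 303 − 294.5 = 8.5 mOsm/kg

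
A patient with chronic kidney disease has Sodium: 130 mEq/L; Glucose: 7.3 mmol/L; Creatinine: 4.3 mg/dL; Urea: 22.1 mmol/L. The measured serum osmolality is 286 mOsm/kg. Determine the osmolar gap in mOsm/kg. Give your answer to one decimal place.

-3.4 mOsm/kg

Calculated osmolality = 2·Na + glucose + urea
= 2·130 + 7.3 + 22.1
= 260 + 7.30 + 22.10
= 289.4 mOsm/kg ≈ 289.4 mOsm/kg
Osmolar gap = measured − calculated = 286 − 289.4 = -3.4 mOsm/kg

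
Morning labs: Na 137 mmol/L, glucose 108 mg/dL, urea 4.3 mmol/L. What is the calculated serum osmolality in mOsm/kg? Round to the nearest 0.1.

Calculated osmolality = 2·Na + glucose/18 + urea
= 2·137 + 108/18 + 4.3
= 274 + 6 + 4.30
= 284.3 mOsm/kg

284.3 mOsm/kg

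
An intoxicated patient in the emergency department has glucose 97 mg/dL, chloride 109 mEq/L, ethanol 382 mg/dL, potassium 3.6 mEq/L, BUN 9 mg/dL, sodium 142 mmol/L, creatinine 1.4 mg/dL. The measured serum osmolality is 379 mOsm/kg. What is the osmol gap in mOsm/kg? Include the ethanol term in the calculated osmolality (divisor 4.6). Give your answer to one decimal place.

Calculated osmolality = 2·Na + glucose/18 + BUN/2.8 + ethanol/4.6
= 2·142 + 97/18 + 9/2.8 + 382/4.6
= 284 + 5.39 + 3.21 + 83.04
= 375.64 mOsm/kg ≈ 375.6 mOsm/kg
Osmolar gap = measured − calculated = 379 − 375.6 = 3.4 mOsm/kg

3.4 mOsm/kg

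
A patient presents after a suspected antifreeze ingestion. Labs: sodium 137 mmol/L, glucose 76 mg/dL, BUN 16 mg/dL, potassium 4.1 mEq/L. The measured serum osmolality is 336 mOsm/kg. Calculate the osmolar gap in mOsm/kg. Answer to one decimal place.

52.1 mOsm/kg

Calculated osmolality = 2·Na + glucose/18 + BUN/2.8
= 2·137 + 76/18 + 16/2.8
= 274 + 4.22 + 5.71
= 283.93 mOsm/kg ≈ 283.9 mOsm/kg
Osmolar gap = measured − calculated = 336 − 283.9 = 52.1 mOsm/kg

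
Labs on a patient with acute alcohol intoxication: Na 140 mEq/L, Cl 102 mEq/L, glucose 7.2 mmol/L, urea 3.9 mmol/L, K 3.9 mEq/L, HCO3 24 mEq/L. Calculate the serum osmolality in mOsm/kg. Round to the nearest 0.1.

Calculated osmolality = 2·Na + glucose + urea
= 2·140 + 7.2 + 3.9
= 280 + 7.20 + 3.90
= 291.1 mOsm/kg

291.1 mOsm/kg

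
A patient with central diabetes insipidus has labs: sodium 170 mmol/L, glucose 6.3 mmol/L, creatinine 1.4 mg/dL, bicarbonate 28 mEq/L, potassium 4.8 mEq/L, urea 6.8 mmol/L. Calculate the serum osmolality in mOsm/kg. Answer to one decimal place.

353.1 mOsm/kg

Calculated osmolality = 2·Na + glucose + urea
= 2·170 + 6.3 + 6.8
= 340 + 6.30 + 6.80
= 353.1 mOsm/kg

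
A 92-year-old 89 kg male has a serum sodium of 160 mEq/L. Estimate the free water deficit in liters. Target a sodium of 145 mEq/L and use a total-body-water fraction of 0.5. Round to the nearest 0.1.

4.6 L

TBW = 0.5 · 89 = 44.5 L
Free water deficit = TBW · (Na/145 − 1)
= 44.5 · (160/145 − 1)
= 44.5 · 0.1034
= 4.6 L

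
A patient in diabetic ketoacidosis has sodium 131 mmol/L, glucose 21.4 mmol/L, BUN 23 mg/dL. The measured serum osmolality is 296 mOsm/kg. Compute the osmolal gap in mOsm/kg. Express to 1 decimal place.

Calculated osmolality = 2·Na + glucose + BUN/2.8
= 2·131 + 21.4 + 23/2.8
= 262 + 21.40 + 8.21
= 291.61 mOsm/kg ≈ 291.6 mOsm/kg
Osmolar gap = measured − calculated = 296 − 291.6 = 4.4 mOsm/kg

4.4 mOsm/kg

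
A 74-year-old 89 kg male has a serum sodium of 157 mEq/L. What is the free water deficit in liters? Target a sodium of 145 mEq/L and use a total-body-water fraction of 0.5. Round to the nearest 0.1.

3.7 L

TBW = 0.5 · 89 = 44.5 L
Free water deficit = TBW · (Na/145 − 1)
= 44.5 · (157/145 − 1)
= 44.5 · 0.0828
= 3.68 L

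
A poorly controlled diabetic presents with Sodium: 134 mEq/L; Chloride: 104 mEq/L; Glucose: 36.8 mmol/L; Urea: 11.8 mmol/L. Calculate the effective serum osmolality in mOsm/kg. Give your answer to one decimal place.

Effective osmolality excludes urea (freely permeant across cell membranes):
2·Na + glucose
= 2·134 + 36.8
= 268 + 36.8
= 304.8 mOsm/kg

304.8 mOsm/kg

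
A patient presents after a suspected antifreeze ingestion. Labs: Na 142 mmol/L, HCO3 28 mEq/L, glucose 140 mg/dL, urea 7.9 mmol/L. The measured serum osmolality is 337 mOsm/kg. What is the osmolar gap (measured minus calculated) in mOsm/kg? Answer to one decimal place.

37.3 mOsm/kg

Calculated osmolality = 2·Na + glucose/18 + urea
= 2·142 + 140/18 + 7.9
= 284 + 7.78 + 7.90
= 299.68 mOsm/kg ≈ 299.7 mOsm/kg
Osmolar gap = measured − calculated = 337 − 299.7 = 37.3 mOsm/kg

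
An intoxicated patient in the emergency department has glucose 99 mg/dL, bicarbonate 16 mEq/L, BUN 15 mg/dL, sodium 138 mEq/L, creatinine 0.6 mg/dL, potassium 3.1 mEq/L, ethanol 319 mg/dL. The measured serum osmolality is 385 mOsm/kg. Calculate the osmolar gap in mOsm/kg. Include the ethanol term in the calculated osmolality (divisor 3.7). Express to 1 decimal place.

11.9 mOsm/kg

Calculated osmolality = 2·Na + glucose/18 + BUN/2.8 + ethanol/3.7
= 2·138 + 99/18 + 15/2.8 + 319/3.7
= 276 + 5.50 + 5.36 + 86.22
= 373.08 mOsm/kg ≈ 373.1 mOsm/kg
Osmolar gap = measured − calculated = 385 − 373.1 = 11.9 mOsm/kg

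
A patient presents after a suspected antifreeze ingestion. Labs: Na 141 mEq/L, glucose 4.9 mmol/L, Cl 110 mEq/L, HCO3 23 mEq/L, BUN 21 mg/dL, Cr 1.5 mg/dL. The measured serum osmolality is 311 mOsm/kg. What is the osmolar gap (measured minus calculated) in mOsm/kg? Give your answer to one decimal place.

16.6 mOsm/kg

Calculated osmolality = 2·Na + glucose + BUN/2.8
= 2·141 + 4.9 + 21/2.8
= 282 + 4.90 + 7.50
= 294.4 mOsm/kg ≈ 294.4 mOsm/kg
Osmolar gap = measured − calculated = 311 − 294.4 = 16.6 mOsm/kg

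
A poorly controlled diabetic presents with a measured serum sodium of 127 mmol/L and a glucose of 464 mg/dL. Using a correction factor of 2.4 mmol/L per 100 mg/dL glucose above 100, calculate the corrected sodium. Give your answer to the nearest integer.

Corrected Na = measured Na + 2.4 · (glucose − 100)/100
= 127 + 2.4 · (464 − 100)/100
= 127 + 8.7
= 135.7 mmol/L

136 mmol/L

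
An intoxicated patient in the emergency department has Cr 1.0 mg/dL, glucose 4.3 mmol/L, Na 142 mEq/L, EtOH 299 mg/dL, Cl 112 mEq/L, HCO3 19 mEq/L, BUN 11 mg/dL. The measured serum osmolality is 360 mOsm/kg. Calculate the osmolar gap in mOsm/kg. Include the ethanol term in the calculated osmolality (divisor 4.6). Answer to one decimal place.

Calculated osmolality = 2·Na + glucose + BUN/2.8 + ethanol/4.6
= 2·142 + 4.3 + 11/2.8 + 299/4.6
= 284 + 4.30 + 3.93 + 65
= 357.23 mOsm/kg ≈ 357.2 mOsm/kg
Osmolar gap = measured − calculated = 360 − 357.2 = 2.8 mOsm/kg

2.8 mOsm/kg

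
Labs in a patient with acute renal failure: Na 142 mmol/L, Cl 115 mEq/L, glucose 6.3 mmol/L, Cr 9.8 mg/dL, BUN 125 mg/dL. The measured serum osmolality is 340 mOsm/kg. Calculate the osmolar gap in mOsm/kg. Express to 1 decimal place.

5.1 mOsm/kg

Calculated osmolality = 2·Na + glucose + BUN/2.8
= 2·142 + 6.3 + 125/2.8
= 284 + 6.30 + 44.64
= 334.94 mOsm/kg ≈ 334.9 mOsm/kg
Osmolar gap = measured − calculated = 340 − 334.9 = 5.1 mOsm/kg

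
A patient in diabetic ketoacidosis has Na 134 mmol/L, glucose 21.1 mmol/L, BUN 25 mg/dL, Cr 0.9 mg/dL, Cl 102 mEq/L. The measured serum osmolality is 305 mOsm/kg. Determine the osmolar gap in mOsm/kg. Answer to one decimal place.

7.0 mOsm/kg

Calculated osmolality = 2·Na + glucose + BUN/2.8
= 2·134 + 21.1 + 25/2.8
= 268 + 21.10 + 8.93
= 298.03 mOsm/kg ≈ 298.0 mOsm/kg
Osmolar gap = measured − calculated = 305 − 298.0 = 7.0 mOsm/kg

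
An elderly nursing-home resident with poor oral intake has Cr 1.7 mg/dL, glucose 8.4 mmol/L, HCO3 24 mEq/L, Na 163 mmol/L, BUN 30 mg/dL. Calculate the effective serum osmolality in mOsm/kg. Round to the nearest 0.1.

334.4 mOsm/kg

Effective osmolality excludes urea (freely permeant across cell membranes):
2·Na + glucose
= 2·163 + 8.4
= 326 + 8.4
= 334.4 mOsm/kg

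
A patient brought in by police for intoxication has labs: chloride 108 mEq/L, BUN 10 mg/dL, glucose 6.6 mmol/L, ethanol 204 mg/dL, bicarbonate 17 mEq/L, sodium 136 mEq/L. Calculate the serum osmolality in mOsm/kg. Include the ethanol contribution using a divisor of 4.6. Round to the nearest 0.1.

326.5 mOsm/kg

Calculated osmolality = 2·Na + glucose + BUN/2.8 + ethanol/4.6
= 2·136 + 6.6 + 10/2.8 + 204/4.6
= 272 + 6.60 + 3.57 + 44.35
= 326.52 mOsm/kg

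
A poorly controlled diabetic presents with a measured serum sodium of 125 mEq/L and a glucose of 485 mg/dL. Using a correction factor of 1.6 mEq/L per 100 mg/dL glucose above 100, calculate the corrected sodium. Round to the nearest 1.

131 mEq/L

Corrected Na = measured Na + 1.6 · (glucose − 100)/100
= 125 + 1.6 · (485 − 100)/100
= 125 + 6.2
= 131.2 mEq/L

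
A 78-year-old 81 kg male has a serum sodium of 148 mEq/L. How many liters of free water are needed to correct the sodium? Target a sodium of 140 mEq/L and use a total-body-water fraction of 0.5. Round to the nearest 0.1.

2.3 L

TBW = 0.5 · 81 = 40.5 L
Free water deficit = TBW · (Na/140 − 1)
= 40.5 · (148/140 − 1)
= 40.5 · 0.0571
= 2.31 L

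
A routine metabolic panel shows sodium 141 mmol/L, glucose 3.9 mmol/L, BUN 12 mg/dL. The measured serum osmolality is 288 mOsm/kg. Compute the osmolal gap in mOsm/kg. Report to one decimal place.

-2.2 mOsm/kg

Calculated osmolality = 2·Na + glucose + BUN/2.8
= 2·141 + 3.9 + 12/2.8
= 282 + 3.90 + 4.29
= 290.19 mOsm/kg ≈ 290.2 mOsm/kg
Osmolar gap = measured − calculated = 288 − 290.2 = -2.2 mOsm/kg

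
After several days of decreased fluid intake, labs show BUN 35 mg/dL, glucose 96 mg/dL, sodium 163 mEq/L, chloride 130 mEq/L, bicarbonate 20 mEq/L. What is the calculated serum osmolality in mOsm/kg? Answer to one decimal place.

343.8 mOsm/kg

Calculated osmolality = 2·Na + glucose/18 + BUN/2.8
= 2·163 + 96/18 + 35/2.8
= 326 + 5.33 + 12.50
= 343.83 mOsm/kg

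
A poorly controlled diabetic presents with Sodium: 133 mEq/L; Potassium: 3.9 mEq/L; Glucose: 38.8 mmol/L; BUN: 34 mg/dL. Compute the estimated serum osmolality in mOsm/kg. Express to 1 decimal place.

316.9 mOsm/kg

Calculated osmolality = 2·Na + glucose + BUN/2.8
= 2·133 + 38.8 + 34/2.8
= 266 + 38.80 + 12.14
= 316.94 mOsm/kg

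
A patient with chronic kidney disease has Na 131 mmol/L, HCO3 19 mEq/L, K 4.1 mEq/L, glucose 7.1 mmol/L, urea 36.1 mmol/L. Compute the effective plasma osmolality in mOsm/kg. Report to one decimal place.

Effective osmolality excludes urea (freely permeant across cell membranes):
2·Na + glucose
= 2·131 + 7.1
= 262 + 7.1
= 269.1 mOsm/kg

269.1 mOsm/kg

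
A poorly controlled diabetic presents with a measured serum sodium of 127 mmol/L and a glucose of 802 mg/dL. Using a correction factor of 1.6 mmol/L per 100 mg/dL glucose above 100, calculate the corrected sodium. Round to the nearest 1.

Corrected Na = measured Na + 1.6 · (glucose − 100)/100
= 127 + 1.6 · (802 − 100)/100
= 127 + 11.2
= 138.2 mmol/L

138 mmol/L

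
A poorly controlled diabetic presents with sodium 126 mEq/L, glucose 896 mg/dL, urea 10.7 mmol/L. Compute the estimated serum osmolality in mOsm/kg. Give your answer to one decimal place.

Calculated osmolality = 2·Na + glucose/18 + urea
= 2·126 + 896/18 + 10.7
= 252 + 49.78 + 10.70
= 312.48 mOsm/kg

312.5 mOsm/kg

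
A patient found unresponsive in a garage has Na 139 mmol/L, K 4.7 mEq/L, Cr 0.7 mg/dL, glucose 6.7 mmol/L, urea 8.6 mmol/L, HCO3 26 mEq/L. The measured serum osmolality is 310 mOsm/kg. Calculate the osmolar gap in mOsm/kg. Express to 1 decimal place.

Calculated osmolality = 2·Na + glucose + urea
= 2·139 + 6.7 + 8.6
= 278 + 6.70 + 8.60
= 293.3 mOsm/kg ≈ 293.3 mOsm/kg
Osmolar gap = measured − calculated = 310 − 293.3 = 16.7 mOsm/kg

16.7 mOsm/kg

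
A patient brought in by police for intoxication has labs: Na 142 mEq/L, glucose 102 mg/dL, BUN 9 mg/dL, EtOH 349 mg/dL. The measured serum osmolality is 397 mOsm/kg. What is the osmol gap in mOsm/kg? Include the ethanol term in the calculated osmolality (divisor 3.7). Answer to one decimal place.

9.8 mOsm/kg

Calculated osmolality = 2·Na + glucose/18 + BUN/2.8 + ethanol/3.7
= 2·142 + 102/18 + 9/2.8 + 349/3.7
= 284 + 5.67 + 3.21 + 94.32
= 387.2 mOsm/kg ≈ 387.2 mOsm/kg
Osmolar gap = measured − calculated = 397 − 387.2 = 9.8 mOsm/kg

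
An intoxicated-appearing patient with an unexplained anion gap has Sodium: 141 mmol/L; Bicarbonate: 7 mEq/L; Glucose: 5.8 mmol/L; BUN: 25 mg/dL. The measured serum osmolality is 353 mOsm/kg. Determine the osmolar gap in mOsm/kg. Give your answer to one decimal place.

56.3 mOsm/kg

Calculated osmolality = 2·Na + glucose + BUN/2.8
= 2·141 + 5.8 + 25/2.8
= 282 + 5.80 + 8.93
= 296.73 mOsm/kg ≈ 296.7 mOsm/kg
Osmolar gap = measured − calculated = 353 − 296.7 = 56.3 mOsm/kg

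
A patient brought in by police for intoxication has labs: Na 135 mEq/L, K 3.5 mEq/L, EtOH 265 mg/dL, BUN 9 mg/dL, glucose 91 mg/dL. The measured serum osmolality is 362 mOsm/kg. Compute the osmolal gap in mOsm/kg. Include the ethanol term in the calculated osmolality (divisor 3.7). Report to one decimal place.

12.1 mOsm/kg

Calculated osmolality = 2·Na + glucose/18 + BUN/2.8 + ethanol/3.7
= 2·135 + 91/18 + 9/2.8 + 265/3.7
= 270 + 5.06 + 3.21 + 71.62
= 349.89 mOsm/kg ≈ 349.9 mOsm/kg
Osmolar gap = measured − calculated = 362 − 349.9 = 12.1 mOsm/kg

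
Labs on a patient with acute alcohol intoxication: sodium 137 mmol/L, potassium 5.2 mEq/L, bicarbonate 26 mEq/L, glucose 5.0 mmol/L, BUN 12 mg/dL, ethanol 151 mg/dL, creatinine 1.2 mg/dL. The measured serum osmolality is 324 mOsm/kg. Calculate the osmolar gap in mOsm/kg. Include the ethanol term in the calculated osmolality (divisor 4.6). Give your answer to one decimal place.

7.9 mOsm/kg

Calculated osmolality = 2·Na + glucose + BUN/2.8 + ethanol/4.6
= 2·137 + 5 + 12/2.8 + 151/4.6
= 274 + 5 + 4.29 + 32.83
= 316.12 mOsm/kg ≈ 316.1 mOsm/kg
Osmolar gap = measured − calculated = 324 − 316.1 = 7.9 mOsm/kg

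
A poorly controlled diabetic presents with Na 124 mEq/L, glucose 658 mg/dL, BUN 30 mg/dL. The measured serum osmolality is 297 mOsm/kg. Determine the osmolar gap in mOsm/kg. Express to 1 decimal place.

Calculated osmolality = 2·Na + glucose/18 + BUN/2.8
= 2·124 + 658/18 + 30/2.8
= 248 + 36.56 + 10.71
= 295.27 mOsm/kg ≈ 295.3 mOsm/kg
Osmolar gap = measured − calculated = 297 − 295.3 = 1.7 mOsm/kg

1.7 mOsm/kg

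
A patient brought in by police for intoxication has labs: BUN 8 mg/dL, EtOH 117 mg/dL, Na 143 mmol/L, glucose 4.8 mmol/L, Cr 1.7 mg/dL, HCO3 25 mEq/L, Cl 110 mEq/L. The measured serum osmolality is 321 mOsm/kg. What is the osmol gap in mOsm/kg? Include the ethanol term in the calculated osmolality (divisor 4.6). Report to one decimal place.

1.9 mOsm/kg

Calculated osmolality = 2·Na + glucose + BUN/2.8 + ethanol/4.6
= 2·143 + 4.8 + 8/2.8 + 117/4.6
= 286 + 4.80 + 2.86 + 25.43
= 319.09 mOsm/kg ≈ 319.1 mOsm/kg
Osmolar gap = measured − calculated = 321 − 319.1 = 1.9 mOsm/kg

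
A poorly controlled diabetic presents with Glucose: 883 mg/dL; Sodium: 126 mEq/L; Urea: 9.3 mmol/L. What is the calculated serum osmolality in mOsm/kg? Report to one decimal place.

310.4 mOsm/kg

Calculated osmolality = 2·Na + glucose/18 + urea
= 2·126 + 883/18 + 9.3
= 252 + 49.06 + 9.30
= 310.36 mOsm/kg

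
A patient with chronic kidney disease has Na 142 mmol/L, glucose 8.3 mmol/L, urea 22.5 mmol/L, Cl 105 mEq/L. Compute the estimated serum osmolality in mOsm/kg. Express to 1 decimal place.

314.8 mOsm/kg

Calculated osmolality = 2·Na + glucose + urea
= 2·142 + 8.3 + 22.5
= 284 + 8.30 + 22.50
= 314.8 mOsm/kg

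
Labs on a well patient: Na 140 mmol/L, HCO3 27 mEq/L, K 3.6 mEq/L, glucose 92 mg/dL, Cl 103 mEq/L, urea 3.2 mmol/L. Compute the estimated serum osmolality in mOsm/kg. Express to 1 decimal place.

Calculated osmolality = 2·Na + glucose/18 + urea
= 2·140 + 92/18 + 3.2
= 280 + 5.11 + 3.20
= 288.31 mOsm/kg

288.3 mOsm/kg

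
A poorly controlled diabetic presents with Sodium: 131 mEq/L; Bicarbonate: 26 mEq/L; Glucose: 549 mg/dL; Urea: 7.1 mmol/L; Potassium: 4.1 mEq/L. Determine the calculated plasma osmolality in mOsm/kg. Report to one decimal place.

Calculated osmolality = 2·Na + glucose/18 + urea
= 2·131 + 549/18 + 7.1
= 262 + 30.50 + 7.10
= 299.6 mOsm/kg

299.6 mOsm/kg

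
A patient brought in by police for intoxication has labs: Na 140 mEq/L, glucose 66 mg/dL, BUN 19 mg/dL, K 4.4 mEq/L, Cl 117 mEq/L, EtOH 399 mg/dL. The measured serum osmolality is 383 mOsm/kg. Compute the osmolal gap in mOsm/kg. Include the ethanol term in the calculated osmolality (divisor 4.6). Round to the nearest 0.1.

Calculated osmolality = 2·Na + glucose/18 + BUN/2.8 + ethanol/4.6
= 2·140 + 66/18 + 19/2.8 + 399/4.6
= 280 + 3.67 + 6.79 + 86.74
= 377.2 mOsm/kg ≈ 377.2 mOsm/kg
Osmolar gap = measured − calculated = 383 − 377.2 = 5.8 mOsm/kg

5.8 mOsm/kg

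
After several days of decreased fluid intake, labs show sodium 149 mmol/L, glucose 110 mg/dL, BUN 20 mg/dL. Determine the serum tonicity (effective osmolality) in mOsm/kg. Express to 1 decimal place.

304.1 mOsm/kg

Effective osmolality excludes urea (freely permeant across cell membranes):
2·Na + glucose/18
= 2·149 + 110/18
= 298 + 6.11
= 304.11 mOsm/kg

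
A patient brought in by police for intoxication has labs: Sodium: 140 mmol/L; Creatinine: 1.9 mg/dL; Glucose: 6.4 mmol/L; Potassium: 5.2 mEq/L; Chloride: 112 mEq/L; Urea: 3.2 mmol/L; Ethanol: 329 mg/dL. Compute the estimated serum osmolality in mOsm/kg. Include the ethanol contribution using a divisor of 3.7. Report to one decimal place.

Calculated osmolality = 2·Na + glucose + urea + ethanol/3.7
= 2·140 + 6.4 + 3.2 + 329/3.7
= 280 + 6.40 + 3.20 + 88.92
= 378.52 mOsm/kg

378.5 mOsm/kg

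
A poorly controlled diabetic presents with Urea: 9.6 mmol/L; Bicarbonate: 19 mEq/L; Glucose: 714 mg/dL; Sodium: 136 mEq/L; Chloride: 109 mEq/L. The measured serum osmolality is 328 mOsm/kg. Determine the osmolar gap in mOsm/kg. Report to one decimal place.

6.7 mOsm/kg

Calculated osmolality = 2·Na + glucose/18 + urea
= 2·136 + 714/18 + 9.6
= 272 + 39.67 + 9.60
= 321.27 mOsm/kg ≈ 321.3 mOsm/kg
Osmolar gap = measured − calculated = 328 − 321.3 = 6.7 mOsm/kg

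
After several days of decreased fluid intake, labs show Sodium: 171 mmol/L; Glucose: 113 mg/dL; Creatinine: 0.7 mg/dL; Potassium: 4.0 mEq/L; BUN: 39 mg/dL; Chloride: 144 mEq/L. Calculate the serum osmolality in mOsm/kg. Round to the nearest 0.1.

362.2 mOsm/kg

Calculated osmolality = 2·Na + glucose/18 + BUN/2.8
= 2·171 + 113/18 + 39/2.8
= 342 + 6.28 + 13.93
= 362.21 mOsm/kg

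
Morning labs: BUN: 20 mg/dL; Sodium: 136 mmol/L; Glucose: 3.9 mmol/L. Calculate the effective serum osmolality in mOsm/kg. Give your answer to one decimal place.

Effective osmolality excludes urea (freely permeant across cell membranes):
2·Na + glucose
= 2·136 + 3.9
= 272 + 3.9
= 275.9 mOsm/kg

275.9 mOsm/kg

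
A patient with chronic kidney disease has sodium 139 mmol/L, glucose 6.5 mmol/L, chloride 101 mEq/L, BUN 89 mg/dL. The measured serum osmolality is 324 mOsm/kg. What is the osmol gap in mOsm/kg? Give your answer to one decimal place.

Calculated osmolality = 2·Na + glucose + BUN/2.8
= 2·139 + 6.5 + 89/2.8
= 278 + 6.50 + 31.79
= 316.29 mOsm/kg ≈ 316.3 mOsm/kg
Osmolar gap = measured − calculated = 324 − 316.3 = 7.7 mOsm/kg

7.7 mOsm/kg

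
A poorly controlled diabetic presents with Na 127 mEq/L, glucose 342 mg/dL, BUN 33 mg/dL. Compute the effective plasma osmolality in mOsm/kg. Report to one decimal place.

Effective osmolality excludes urea (freely permeant across cell membranes):
2·Na + glucose/18
= 2·127 + 342/18
= 254 + 19
= 273 mOsm/kg

273.0 mOsm/kg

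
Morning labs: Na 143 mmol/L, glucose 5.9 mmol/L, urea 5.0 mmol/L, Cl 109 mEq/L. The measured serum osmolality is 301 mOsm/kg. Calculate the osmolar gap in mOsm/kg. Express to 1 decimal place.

Calculated osmolality = 2·Na + glucose + urea
= 2·143 + 5.9 + 5
= 286 + 5.90 + 5
= 296.9 mOsm/kg ≈ 296.9 mOsm/kg
Osmolar gap = measured − calculated = 301 − 296.9 = 4.1 mOsm/kg

4.1 mOsm/kg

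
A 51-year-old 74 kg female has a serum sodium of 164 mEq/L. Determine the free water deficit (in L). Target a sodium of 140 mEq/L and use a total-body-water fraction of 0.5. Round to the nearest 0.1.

TBW = 0.5 · 74 = 37 L
Free water deficit = TBW · (Na/140 − 1)
= 37 · (164/140 − 1)
= 37 · 0.1714
= 6.34 L

6.3 L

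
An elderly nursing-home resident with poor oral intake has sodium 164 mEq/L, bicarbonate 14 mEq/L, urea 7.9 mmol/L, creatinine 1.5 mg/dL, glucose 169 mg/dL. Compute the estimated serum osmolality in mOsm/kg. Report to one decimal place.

345.3 mOsm/kg

Calculated osmolality = 2·Na + glucose/18 + urea
= 2·164 + 169/18 + 7.9
= 328 + 9.39 + 7.90
= 345.29 mOsm/kg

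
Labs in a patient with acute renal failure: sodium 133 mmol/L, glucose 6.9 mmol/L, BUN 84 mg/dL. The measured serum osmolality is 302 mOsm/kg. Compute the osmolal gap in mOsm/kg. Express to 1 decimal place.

Calculated osmolality = 2·Na + glucose + BUN/2.8
= 2·133 + 6.9 + 84/2.8
= 266 + 6.90 + 30
= 302.9 mOsm/kg ≈ 302.9 mOsm/kg
Osmolar gap = measured − calculated = 302 − 302.9 = -0.9 mOsm/kg

-0.9 mOsm/kg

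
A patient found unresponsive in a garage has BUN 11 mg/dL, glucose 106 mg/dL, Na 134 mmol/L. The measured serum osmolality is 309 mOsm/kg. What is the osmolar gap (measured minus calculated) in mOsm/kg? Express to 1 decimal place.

31.2 mOsm/kg

Calculated osmolality = 2·Na + glucose/18 + BUN/2.8
= 2·134 + 106/18 + 11/2.8
= 268 + 5.89 + 3.93
= 277.82 mOsm/kg ≈ 277.8 mOsm/kg
Osmolar gap = measured − calculated = 309 − 277.8 = 31.2 mOsm/kg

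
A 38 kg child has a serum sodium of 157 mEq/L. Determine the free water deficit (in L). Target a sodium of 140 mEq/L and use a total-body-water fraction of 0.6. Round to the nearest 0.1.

TBW = 0.6 · 38 = 22.8 L
Free water deficit = TBW · (Na/140 − 1)
= 22.8 · (157/140 − 1)
= 22.8 · 0.1214
= 2.77 L

2.8 L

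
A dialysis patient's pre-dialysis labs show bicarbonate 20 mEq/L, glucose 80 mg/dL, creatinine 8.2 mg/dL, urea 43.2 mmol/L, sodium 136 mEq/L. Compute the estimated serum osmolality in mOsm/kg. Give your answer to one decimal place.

319.6 mOsm/kg

Calculated osmolality = 2·Na + glucose/18 + urea
= 2·136 + 80/18 + 43.2
= 272 + 4.44 + 43.20
= 319.64 mOsm/kg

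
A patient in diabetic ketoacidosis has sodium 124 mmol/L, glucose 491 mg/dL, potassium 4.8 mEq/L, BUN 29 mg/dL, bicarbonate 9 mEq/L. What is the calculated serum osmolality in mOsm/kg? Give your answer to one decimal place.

Calculated osmolality = 2·Na + glucose/18 + BUN/2.8
= 2·124 + 491/18 + 29/2.8
= 248 + 27.28 + 10.36
= 285.64 mOsm/kg

285.6 mOsm/kg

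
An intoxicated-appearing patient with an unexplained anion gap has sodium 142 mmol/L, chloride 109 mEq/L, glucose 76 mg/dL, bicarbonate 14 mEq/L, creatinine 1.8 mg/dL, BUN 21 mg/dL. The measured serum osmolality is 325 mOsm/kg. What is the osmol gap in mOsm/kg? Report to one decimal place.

Calculated osmolality = 2·Na + glucose/18 + BUN/2.8
= 2·142 + 76/18 + 21/2.8
= 284 + 4.22 + 7.50
= 295.72 mOsm/kg ≈ 295.7 mOsm/kg
Osmolar gap = measured − calculated = 325 − 295.7 = 29.3 mOsm/kg

29.3 mOsm/kg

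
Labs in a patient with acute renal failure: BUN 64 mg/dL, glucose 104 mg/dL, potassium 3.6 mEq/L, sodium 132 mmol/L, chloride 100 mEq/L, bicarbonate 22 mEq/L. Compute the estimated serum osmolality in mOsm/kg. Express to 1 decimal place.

292.6 mOsm/kg

Calculated osmolality = 2·Na + glucose/18 + BUN/2.8
= 2·132 + 104/18 + 64/2.8
= 264 + 5.78 + 22.86
= 292.64 mOsm/kg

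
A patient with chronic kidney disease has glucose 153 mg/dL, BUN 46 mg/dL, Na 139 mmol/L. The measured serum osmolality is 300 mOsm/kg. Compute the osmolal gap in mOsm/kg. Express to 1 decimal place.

Calculated osmolality = 2·Na + glucose/18 + BUN/2.8
= 2·139 + 153/18 + 46/2.8
= 278 + 8.50 + 16.43
= 302.93 mOsm/kg ≈ 302.9 mOsm/kg
Osmolar gap = measured − calculated = 300 − 302.9 = -2.9 mOsm/kg

-2.9 mOsm/kg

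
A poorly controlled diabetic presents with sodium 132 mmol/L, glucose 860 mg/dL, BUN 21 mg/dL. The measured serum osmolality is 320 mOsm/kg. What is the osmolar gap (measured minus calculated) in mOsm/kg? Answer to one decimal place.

0.7 mOsm/kg

Calculated osmolality = 2·Na + glucose/18 + BUN/2.8
= 2·132 + 860/18 + 21/2.8
= 264 + 47.78 + 7.50
= 319.28 mOsm/kg ≈ 319.3 mOsm/kg
Osmolar gap = measured − calculated = 320 − 319.3 = 0.7 mOsm/kg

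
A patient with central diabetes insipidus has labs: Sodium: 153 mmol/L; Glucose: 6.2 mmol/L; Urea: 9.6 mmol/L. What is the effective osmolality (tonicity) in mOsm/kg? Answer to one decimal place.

Effective osmolality excludes urea (freely permeant across cell membranes):
2·Na + glucose
= 2·153 + 6.2
= 306 + 6.2
= 312.2 mOsm/kg

312.2 mOsm/kg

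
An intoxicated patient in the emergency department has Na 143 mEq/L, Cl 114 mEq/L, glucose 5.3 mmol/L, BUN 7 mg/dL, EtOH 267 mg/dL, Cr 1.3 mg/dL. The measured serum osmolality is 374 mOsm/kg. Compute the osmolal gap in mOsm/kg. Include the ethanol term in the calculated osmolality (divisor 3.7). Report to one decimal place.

8.0 mOsm/kg

Calculated osmolality = 2·Na + glucose + BUN/2.8 + ethanol/3.7
= 2·143 + 5.3 + 7/2.8 + 267/3.7
= 286 + 5.30 + 2.50 + 72.16
= 365.96 mOsm/kg ≈ 366.0 mOsm/kg
Osmolar gap = measured − calculated = 374 − 366.0 = 8.0 mOsm/kg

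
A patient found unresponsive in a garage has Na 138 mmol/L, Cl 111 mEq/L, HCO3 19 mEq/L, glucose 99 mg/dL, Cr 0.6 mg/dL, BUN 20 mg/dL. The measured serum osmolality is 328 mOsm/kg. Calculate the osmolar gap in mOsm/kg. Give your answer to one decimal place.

39.4 mOsm/kg

Calculated osmolality = 2·Na + glucose/18 + BUN/2.8
= 2·138 + 99/18 + 20/2.8
= 276 + 5.50 + 7.14
= 288.64 mOsm/kg ≈ 288.6 mOsm/kg
Osmolar gap = measured − calculated = 328 − 288.6 = 39.4 mOsm/kg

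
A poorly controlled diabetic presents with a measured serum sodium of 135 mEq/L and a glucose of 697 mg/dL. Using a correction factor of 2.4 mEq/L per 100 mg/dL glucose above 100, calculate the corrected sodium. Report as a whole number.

149 mEq/L

Corrected Na = measured Na + 2.4 · (glucose − 100)/100
= 135 + 2.4 · (697 − 100)/100
= 135 + 14.3
= 149.3 mEq/L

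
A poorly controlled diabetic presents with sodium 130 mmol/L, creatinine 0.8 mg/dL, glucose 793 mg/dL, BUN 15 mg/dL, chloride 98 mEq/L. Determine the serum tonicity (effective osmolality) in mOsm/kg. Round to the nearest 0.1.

Effective osmolality excludes urea (freely permeant across cell membranes):
2·Na + glucose/18
= 2·130 + 793/18
= 260 + 44.06
= 304.06 mOsm/kg

304.1 mOsm/kg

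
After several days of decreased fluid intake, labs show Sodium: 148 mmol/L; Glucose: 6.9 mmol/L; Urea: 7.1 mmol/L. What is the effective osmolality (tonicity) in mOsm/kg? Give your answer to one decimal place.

302.9 mOsm/kg

Effective osmolality excludes urea (freely permeant across cell membranes):
2·Na + glucose
= 2·148 + 6.9
= 296 + 6.9
= 302.9 mOsm/kg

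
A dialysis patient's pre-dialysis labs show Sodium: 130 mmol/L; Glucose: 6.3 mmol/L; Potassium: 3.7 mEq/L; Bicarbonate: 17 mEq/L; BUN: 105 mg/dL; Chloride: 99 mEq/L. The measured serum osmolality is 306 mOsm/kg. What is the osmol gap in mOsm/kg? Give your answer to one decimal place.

Calculated osmolality = 2·Na + glucose + BUN/2.8
= 2·130 + 6.3 + 105/2.8
= 260 + 6.30 + 37.50
= 303.8 mOsm/kg ≈ 303.8 mOsm/kg
Osmolar gap = measured − calculated = 306 − 303.8 = 2.2 mOsm/kg

2.2 mOsm/kg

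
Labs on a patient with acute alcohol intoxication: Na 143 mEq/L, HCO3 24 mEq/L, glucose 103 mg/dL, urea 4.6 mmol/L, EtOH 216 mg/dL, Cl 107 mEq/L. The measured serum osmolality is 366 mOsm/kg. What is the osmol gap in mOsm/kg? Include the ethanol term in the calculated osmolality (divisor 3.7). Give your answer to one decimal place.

Calculated osmolality = 2·Na + glucose/18 + urea + ethanol/3.7
= 2·143 + 103/18 + 4.6 + 216/3.7
= 286 + 5.72 + 4.60 + 58.38
= 354.7 mOsm/kg ≈ 354.7 mOsm/kg
Osmolar gap = measured − calculated = 366 − 354.7 = 11.3 mOsm/kg

11.3 mOsm/kg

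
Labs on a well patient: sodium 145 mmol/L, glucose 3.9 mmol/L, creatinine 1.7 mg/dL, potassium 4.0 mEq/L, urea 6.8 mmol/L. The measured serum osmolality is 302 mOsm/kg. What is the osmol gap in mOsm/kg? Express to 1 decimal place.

Calculated osmolality = 2·Na + glucose + urea
= 2·145 + 3.9 + 6.8
= 290 + 3.90 + 6.80
= 300.7 mOsm/kg ≈ 300.7 mOsm/kg
Osmolar gap = measured − calculated = 302 − 300.7 = 1.3 mOsm/kg

1.3 mOsm/kg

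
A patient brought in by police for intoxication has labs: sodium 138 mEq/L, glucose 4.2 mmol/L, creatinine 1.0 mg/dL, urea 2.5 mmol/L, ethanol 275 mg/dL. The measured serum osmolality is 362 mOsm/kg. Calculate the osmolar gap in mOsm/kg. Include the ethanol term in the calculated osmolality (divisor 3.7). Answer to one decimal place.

Calculated osmolality = 2·Na + glucose + urea + ethanol/3.7
= 2·138 + 4.2 + 2.5 + 275/3.7
= 276 + 4.20 + 2.50 + 74.32
= 357.02 mOsm/kg ≈ 357.0 mOsm/kg
Osmolar gap = measured − calculated = 362 − 357.0 = 5.0 mOsm/kg

5.0 mOsm/kg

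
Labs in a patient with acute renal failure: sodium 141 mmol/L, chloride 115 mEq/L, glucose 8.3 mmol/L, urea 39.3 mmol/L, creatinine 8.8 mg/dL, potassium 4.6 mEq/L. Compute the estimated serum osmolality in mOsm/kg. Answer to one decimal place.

Calculated osmolality = 2·Na + glucose + urea
= 2·141 + 8.3 + 39.3
= 282 + 8.30 + 39.30
= 329.6 mOsm/kg

329.6 mOsm/kg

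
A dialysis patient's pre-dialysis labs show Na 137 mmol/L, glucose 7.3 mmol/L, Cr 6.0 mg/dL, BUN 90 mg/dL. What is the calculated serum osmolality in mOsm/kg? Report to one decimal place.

Calculated osmolality = 2·Na + glucose + BUN/2.8
= 2·137 + 7.3 + 90/2.8
= 274 + 7.30 + 32.14
= 313.44 mOsm/kg

313.4 mOsm/kg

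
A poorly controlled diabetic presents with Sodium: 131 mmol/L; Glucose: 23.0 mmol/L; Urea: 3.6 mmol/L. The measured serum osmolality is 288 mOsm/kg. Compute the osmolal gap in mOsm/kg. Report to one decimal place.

Calculated osmolality = 2·Na + glucose + urea
= 2·131 + 23 + 3.6
= 262 + 23 + 3.60
= 288.6 mOsm/kg ≈ 288.6 mOsm/kg
Osmolar gap = measured − calculated = 288 − 288.6 = -0.6 mOsm/kg

-0.6 mOsm/kg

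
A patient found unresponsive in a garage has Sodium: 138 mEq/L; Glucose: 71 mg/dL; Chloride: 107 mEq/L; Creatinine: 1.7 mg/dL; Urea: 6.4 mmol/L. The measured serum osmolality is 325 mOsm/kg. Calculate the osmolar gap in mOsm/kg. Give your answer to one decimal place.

Calculated osmolality = 2·Na + glucose/18 + urea
= 2·138 + 71/18 + 6.4
= 276 + 3.94 + 6.40
= 286.34 mOsm/kg ≈ 286.3 mOsm/kg
Osmolar gap = measured − calculated = 325 − 286.3 = 38.7 mOsm/kg

38.7 mOsm/kg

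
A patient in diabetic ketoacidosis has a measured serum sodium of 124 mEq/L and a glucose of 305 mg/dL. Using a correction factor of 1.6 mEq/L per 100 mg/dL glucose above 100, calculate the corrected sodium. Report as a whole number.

Corrected Na = measured Na + 1.6 · (glucose − 100)/100
= 124 + 1.6 · (305 − 100)/100
= 124 + 3.3
= 127.3 mEq/L

127 mEq/L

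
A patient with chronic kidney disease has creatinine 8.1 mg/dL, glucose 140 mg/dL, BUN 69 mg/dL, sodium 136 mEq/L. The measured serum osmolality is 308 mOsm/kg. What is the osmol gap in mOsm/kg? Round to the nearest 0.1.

Calculated osmolality = 2·Na + glucose/18 + BUN/2.8
= 2·136 + 140/18 + 69/2.8
= 272 + 7.78 + 24.64
= 304.42 mOsm/kg ≈ 304.4 mOsm/kg
Osmolar gap = measured − calculated = 308 − 304.4 = 3.6 mOsm/kg

3.6 mOsm/kg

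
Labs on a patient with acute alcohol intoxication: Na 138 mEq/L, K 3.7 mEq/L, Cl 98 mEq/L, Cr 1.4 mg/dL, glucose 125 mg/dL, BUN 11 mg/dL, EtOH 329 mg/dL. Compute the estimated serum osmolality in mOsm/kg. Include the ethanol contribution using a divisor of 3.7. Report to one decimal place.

Calculated osmolality = 2·Na + glucose/18 + BUN/2.8 + ethanol/3.7
= 2·138 + 125/18 + 11/2.8 + 329/3.7
= 276 + 6.94 + 3.93 + 88.92
= 375.79 mOsm/kg

375.8 mOsm/kg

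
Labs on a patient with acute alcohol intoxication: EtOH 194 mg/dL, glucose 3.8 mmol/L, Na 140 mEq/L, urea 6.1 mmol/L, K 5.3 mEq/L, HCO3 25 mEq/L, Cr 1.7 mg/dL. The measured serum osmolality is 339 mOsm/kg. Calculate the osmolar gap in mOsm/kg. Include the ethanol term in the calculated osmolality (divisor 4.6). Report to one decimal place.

Calculated osmolality = 2·Na + glucose + urea + ethanol/4.6
= 2·140 + 3.8 + 6.1 + 194/4.6
= 280 + 3.80 + 6.10 + 42.17
= 332.07 mOsm/kg ≈ 332.1 mOsm/kg
Osmolar gap = measured − calculated = 339 − 332.1 = 6.9 mOsm/kg

6.9 mOsm/kg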